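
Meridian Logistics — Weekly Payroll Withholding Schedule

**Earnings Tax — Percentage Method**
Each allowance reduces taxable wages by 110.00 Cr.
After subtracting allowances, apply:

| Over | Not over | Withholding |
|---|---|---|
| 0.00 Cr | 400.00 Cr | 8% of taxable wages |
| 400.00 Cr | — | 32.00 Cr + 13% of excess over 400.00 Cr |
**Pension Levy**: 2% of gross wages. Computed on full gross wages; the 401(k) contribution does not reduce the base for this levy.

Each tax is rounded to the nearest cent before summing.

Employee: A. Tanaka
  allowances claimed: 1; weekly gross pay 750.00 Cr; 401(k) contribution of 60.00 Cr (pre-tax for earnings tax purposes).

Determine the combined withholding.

70.40 Cr

Earnings Tax: taxable = 750.00 Cr − 60.00 Cr − 1×110.00 Cr = 580.00 Cr
  32.00 Cr + 13% × (580.00 Cr − 400.00 Cr) = 32.00 Cr + 13% × 180.00 Cr = 55.40 Cr
Pension Levy: 2% × 750.00 Cr = 15.00 Cr
Total: 55.40 Cr + 15.00 Cr = 70.40 Cr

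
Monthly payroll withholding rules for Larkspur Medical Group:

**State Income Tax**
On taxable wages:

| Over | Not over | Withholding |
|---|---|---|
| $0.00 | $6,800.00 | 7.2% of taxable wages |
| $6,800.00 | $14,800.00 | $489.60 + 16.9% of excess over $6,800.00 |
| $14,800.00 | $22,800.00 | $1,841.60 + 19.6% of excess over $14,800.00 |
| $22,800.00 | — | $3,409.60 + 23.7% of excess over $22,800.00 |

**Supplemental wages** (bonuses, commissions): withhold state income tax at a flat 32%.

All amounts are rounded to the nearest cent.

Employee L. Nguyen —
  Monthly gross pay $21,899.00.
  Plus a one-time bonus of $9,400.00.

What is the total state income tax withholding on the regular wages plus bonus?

State Income Tax: taxable = $21,899.00
  $1,841.60 + 19.6% × ($21,899.00 − $14,800.00) = $1,841.60 + 19.6% × $7,099.00 = $3,233.00
Supplemental (32% flat on bonus): 32% × $9,400.00 = $3,008.00
Total state income tax: $3,233.00 + $3,008.00 = $6,241.00

$6,241.00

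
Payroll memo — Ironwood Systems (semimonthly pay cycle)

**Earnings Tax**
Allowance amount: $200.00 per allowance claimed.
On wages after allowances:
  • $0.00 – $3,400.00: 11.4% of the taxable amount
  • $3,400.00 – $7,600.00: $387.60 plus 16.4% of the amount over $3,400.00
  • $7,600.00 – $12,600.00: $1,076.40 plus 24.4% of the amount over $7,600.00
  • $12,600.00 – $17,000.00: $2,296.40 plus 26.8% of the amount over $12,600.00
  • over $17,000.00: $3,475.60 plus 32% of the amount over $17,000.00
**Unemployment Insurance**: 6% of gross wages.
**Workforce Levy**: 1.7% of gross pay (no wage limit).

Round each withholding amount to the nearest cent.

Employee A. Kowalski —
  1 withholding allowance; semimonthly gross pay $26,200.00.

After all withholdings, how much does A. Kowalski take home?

Earnings Tax: taxable = $26,200.00 − 1×$200.00 = $26,000.00
  $3,475.60 + 32% × ($26,000.00 − $17,000.00) = $3,475.60 + 32% × $9,000.00 = $6,355.60
Unemployment Insurance: 6% × $26,200.00 = $1,572.00
Workforce Levy: 1.7% × $26,200.00 = $445.40
Total withheld: $6,355.60 + $1,572.00 + $445.40 = $8,373.00
Net pay: $26,200.00 − $8,373.00 = $17,827.00

$17,827.00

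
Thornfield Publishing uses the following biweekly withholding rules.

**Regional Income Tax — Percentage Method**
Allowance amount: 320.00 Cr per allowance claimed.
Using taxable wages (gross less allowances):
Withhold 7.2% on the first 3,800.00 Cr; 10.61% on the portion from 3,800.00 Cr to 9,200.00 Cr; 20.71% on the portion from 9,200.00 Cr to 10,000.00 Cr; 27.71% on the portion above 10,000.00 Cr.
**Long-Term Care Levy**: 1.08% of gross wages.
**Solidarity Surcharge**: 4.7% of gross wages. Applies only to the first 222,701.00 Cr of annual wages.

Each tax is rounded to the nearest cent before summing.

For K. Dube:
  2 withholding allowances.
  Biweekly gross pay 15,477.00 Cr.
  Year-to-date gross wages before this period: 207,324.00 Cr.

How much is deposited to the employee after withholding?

12,234.58 Cr

Regional Income Tax: taxable = 15,477.00 Cr − 2×320.00 Cr = 14,837.00 Cr
  1,012.22 Cr + 27.71% × (14,837.00 Cr − 10,000.00 Cr) = 1,012.22 Cr + 27.71% × 4,837.00 Cr = 2,352.55 Cr
Long-Term Care Levy: 1.08% × 15,477.00 Cr = 167.15 Cr
Solidarity Surcharge: cap 222,701.00 Cr − YTD 207,324.00 Cr = 15,377.00 Cr subject; 4.7% × 15,377.00 Cr = 722.72 Cr
Total withheld: 2,352.55 Cr + 167.15 Cr + 722.72 Cr = 3,242.42 Cr
Net pay: 15,477.00 Cr − 3,242.42 Cr = 12,234.58 Cr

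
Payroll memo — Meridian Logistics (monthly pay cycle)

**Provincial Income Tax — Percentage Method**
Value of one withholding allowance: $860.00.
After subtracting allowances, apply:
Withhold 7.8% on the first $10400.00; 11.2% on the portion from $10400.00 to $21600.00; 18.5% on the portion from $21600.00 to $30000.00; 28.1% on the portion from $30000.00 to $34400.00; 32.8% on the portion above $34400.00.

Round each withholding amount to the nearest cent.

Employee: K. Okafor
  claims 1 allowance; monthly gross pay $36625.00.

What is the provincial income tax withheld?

$5303.72

Provincial Income Tax: taxable = $36625.00 − 1×$860.00 = $35765.00
  $4856.00 + 32.8% × ($35765.00 − $34400.00) = $4856.00 + 32.8% × $1365.00 = $5303.72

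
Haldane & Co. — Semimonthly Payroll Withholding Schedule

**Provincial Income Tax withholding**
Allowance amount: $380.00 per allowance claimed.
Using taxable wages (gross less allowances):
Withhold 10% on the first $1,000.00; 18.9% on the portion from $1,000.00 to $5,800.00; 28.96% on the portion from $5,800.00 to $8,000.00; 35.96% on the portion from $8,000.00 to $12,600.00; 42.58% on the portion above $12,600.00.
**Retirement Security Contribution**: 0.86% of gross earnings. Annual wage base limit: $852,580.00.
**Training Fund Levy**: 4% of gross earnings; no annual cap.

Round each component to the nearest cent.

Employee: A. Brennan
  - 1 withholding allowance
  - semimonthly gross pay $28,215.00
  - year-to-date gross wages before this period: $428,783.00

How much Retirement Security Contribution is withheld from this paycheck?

$242.65

Retirement Security Contribution: 0.86% × $28,215.00 = $242.65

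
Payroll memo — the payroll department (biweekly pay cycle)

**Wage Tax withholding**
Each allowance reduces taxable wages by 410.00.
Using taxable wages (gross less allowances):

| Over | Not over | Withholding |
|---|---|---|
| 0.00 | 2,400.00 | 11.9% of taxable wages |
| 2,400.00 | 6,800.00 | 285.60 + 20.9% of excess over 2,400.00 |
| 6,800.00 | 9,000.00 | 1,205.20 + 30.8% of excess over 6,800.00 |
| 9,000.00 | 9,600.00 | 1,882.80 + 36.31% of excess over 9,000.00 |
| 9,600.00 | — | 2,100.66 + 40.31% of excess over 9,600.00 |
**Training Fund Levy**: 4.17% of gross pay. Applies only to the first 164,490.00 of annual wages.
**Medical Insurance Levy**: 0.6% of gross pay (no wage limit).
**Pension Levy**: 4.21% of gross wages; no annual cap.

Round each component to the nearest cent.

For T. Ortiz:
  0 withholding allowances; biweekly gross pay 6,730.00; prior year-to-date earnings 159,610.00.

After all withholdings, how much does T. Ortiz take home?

5,012.22

Wage Tax: taxable = 6,730.00
  285.60 + 20.9% × (6,730.00 − 2,400.00) = 285.60 + 20.9% × 4,330.00 = 1,190.57
Training Fund Levy: cap 164,490.00 − YTD 159,610.00 = 4,880.00 subject; 4.17% × 4,880.00 = 203.50
Medical Insurance Levy: 0.6% × 6,730.00 = 40.38
Pension Levy: 4.21% × 6,730.00 = 283.33
Total withheld: 1,190.57 + 203.50 + 40.38 + 283.33 = 1,717.78
Net pay: 6,730.00 − 1,717.78 = 5,012.22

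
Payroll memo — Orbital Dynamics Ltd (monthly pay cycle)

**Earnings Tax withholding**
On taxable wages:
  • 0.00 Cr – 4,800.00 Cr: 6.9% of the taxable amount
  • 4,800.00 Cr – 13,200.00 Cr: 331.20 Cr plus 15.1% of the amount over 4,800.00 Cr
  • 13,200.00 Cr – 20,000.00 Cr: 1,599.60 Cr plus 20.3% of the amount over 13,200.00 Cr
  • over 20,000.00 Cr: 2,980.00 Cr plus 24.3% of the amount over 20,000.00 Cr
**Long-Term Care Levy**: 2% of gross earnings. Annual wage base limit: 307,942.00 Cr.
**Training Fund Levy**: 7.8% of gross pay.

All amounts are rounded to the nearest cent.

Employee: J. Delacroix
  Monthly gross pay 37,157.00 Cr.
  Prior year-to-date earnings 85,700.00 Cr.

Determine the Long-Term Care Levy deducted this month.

743.14 Cr

Long-Term Care Levy: 2% × 37,157.00 Cr = 743.14 Cr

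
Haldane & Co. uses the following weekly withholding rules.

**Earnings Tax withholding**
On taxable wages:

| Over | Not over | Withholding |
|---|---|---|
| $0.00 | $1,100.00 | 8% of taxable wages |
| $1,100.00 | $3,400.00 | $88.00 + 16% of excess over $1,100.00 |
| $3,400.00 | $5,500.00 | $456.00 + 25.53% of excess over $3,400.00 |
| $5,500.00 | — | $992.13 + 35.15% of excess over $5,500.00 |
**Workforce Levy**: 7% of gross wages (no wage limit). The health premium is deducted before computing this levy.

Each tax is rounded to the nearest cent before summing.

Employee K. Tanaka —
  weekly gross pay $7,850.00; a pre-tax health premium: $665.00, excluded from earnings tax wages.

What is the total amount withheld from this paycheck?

Earnings Tax: taxable = $7,850.00 − $665.00 = $7,185.00
  $992.13 + 35.15% × ($7,185.00 − $5,500.00) = $992.13 + 35.15% × $1,685.00 = $1,584.41
Workforce Levy: 7% × $7,185.00 = $502.95
Total: $1,584.41 + $502.95 = $2,087.36

$2,087.36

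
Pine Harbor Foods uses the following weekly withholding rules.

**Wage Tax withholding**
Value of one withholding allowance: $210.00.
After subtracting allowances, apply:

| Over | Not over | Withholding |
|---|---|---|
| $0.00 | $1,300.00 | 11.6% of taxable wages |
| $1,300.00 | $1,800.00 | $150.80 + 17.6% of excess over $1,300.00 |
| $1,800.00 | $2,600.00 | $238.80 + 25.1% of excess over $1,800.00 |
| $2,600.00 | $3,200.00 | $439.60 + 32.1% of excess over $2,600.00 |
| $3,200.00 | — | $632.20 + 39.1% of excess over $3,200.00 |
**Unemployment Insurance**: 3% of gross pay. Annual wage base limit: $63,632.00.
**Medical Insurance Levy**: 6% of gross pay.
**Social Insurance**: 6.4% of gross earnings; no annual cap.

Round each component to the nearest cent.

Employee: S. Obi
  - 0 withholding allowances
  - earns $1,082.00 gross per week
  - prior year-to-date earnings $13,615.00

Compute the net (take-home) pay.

$789.86

Wage Tax: taxable = $1,082.00
  11.6% × $1,082.00 = $125.51
Unemployment Insurance: 3% × $1,082.00 = $32.46
Medical Insurance Levy: 6% × $1,082.00 = $64.92
Social Insurance: 6.4% × $1,082.00 = $69.25
Total withheld: $125.51 + $32.46 + $64.92 + $69.25 = $292.14
Net pay: $1,082.00 − $292.14 = $789.86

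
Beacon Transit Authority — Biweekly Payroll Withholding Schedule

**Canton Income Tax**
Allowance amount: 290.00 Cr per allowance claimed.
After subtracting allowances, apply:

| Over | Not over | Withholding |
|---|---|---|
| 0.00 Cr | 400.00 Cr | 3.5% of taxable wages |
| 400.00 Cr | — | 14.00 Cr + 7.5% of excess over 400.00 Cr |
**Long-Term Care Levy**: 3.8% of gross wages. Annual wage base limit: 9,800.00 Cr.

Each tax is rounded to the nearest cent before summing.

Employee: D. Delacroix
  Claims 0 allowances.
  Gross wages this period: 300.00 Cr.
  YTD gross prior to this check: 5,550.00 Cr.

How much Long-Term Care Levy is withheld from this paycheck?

11.40 Cr

Long-Term Care Levy: 3.8% × 300.00 Cr = 11.40 Cr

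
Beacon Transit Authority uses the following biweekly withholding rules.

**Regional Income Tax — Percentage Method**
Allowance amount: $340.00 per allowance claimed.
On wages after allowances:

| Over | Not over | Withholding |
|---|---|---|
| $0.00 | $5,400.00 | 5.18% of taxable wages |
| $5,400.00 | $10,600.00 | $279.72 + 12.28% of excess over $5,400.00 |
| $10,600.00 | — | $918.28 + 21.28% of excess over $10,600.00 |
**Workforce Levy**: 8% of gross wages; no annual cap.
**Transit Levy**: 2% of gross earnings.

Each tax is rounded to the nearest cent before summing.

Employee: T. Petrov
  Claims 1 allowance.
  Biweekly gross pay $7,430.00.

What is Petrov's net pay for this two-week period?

$6,199.75

Regional Income Tax: taxable = $7,430.00 − 1×$340.00 = $7,090.00
  $279.72 + 12.28% × ($7,090.00 − $5,400.00) = $279.72 + 12.28% × $1,690.00 = $487.25
Workforce Levy: 8% × $7,430.00 = $594.40
Transit Levy: 2% × $7,430.00 = $148.60
Total withheld: $487.25 + $594.40 + $148.60 = $1,230.25
Net pay: $7,430.00 − $1,230.25 = $6,199.75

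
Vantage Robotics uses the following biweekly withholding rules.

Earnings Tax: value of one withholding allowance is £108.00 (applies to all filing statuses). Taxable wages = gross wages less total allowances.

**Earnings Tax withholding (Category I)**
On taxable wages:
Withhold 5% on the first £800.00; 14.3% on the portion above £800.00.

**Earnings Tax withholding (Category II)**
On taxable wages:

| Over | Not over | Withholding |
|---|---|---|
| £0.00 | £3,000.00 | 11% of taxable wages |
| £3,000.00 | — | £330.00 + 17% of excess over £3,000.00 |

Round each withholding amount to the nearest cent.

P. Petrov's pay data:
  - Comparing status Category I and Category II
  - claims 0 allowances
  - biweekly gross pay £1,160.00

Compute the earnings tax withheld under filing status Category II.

Earnings Tax (Category II): taxable = £1,160.00
  11% × £1,160.00 = £127.60

£127.60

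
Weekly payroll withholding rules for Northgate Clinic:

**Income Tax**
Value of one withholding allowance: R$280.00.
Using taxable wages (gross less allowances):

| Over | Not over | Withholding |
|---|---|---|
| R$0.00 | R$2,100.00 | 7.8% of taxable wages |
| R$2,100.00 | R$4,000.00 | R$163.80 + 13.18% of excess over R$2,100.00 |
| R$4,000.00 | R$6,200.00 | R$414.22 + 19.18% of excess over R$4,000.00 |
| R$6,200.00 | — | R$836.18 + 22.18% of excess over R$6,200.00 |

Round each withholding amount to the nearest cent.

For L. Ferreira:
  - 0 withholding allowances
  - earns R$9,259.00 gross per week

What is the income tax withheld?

R$1,514.67

Income Tax: taxable = R$9,259.00
  R$836.18 + 22.18% × (R$9,259.00 − R$6,200.00) = R$836.18 + 22.18% × R$3,059.00 = R$1,514.67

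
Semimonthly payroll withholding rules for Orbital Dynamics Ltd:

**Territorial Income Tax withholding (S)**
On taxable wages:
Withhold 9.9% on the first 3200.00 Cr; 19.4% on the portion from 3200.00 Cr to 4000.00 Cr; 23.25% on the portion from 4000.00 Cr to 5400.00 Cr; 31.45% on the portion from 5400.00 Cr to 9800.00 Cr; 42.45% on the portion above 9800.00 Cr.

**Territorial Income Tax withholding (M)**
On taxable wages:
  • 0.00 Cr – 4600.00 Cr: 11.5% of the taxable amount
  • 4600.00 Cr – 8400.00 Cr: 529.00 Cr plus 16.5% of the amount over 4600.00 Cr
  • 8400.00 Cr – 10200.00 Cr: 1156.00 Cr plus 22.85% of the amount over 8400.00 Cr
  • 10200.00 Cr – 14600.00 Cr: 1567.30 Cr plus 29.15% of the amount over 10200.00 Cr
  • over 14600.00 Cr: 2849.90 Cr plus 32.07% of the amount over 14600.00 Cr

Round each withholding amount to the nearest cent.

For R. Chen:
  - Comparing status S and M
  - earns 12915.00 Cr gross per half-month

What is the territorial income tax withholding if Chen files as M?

Territorial Income Tax (M): taxable = 12915.00 Cr
  1567.30 Cr + 29.15% × (12915.00 Cr − 10200.00 Cr) = 1567.30 Cr + 29.15% × 2715.00 Cr = 2358.72 Cr

2358.72 Cr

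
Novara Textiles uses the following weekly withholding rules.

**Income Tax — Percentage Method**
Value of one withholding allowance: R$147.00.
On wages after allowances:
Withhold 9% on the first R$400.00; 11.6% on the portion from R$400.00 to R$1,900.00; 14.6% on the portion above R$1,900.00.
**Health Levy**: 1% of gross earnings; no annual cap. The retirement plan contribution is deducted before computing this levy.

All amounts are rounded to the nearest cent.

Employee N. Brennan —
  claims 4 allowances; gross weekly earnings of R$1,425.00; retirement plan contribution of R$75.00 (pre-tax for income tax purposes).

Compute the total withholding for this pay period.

R$91.49

Income Tax: taxable = R$1,425.00 − R$75.00 − 4×R$147.00 = R$762.00
  R$36.00 + 11.6% × (R$762.00 − R$400.00) = R$36.00 + 11.6% × R$362.00 = R$77.99
Health Levy: 1% × R$1,350.00 = R$13.50
Total: R$77.99 + R$13.50 = R$91.49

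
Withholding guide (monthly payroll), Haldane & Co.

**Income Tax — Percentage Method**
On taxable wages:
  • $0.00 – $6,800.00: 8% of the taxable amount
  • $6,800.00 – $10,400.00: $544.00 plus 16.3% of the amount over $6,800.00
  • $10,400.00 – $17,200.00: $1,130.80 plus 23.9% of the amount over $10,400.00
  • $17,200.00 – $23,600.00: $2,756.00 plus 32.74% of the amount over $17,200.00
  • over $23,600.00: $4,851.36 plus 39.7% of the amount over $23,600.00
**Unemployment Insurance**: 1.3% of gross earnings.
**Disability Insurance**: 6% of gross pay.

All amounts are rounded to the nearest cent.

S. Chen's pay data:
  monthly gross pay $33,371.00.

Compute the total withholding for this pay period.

Income Tax: taxable = $33,371.00
  $4,851.36 + 39.7% × ($33,371.00 − $23,600.00) = $4,851.36 + 39.7% × $9,771.00 = $8,730.45
Unemployment Insurance: 1.3% × $33,371.00 = $433.82
Disability Insurance: 6% × $33,371.00 = $2,002.26
Total: $8,730.45 + $433.82 + $2,002.26 = $11,166.53

$11,166.53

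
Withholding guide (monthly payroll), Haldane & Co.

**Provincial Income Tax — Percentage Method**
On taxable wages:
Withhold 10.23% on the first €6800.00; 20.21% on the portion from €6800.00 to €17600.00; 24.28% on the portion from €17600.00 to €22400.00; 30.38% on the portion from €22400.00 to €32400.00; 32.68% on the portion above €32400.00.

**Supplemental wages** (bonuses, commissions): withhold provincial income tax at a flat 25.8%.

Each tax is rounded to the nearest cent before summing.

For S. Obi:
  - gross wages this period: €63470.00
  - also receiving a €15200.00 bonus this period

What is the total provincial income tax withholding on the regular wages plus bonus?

Provincial Income Tax: taxable = €63470.00
  €7081.76 + 32.68% × (€63470.00 − €32400.00) = €7081.76 + 32.68% × €31070.00 = €17235.44
Supplemental (25.8% flat on bonus): 25.8% × €15200.00 = €3921.60
Total provincial income tax: €17235.44 + €3921.60 = €21157.04

€21157.04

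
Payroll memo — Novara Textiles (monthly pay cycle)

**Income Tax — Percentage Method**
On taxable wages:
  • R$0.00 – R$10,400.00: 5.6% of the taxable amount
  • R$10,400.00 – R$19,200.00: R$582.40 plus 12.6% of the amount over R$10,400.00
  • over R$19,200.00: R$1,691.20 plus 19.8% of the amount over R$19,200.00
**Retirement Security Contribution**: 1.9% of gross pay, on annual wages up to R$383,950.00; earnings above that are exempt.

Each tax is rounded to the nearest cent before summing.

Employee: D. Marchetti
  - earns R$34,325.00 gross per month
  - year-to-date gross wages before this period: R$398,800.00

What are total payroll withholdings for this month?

R$4,685.95

Income Tax: taxable = R$34,325.00
  R$1,691.20 + 19.8% × (R$34,325.00 − R$19,200.00) = R$1,691.20 + 19.8% × R$15,125.00 = R$4,685.95
Retirement Security Contribution: YTD R$398,800.00 ≥ cap R$383,950.00 → R$0.00
Total: R$4,685.95 + R$0.00 = R$4,685.95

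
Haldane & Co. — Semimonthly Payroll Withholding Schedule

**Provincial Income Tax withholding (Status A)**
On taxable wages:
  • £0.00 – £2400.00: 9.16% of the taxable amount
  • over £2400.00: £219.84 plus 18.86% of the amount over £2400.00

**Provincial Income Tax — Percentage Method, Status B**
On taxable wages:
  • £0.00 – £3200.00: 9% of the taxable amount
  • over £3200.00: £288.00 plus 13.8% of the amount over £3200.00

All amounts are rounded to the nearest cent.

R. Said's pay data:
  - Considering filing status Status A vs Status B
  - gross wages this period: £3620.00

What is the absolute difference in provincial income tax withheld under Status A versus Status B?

Provincial Income Tax (Status A): taxable = £3620.00
  £219.84 + 18.86% × (£3620.00 − £2400.00) = £219.84 + 18.86% × £1220.00 = £449.93
Provincial Income Tax (Status B): taxable = £3620.00
  £288.00 + 13.8% × (£3620.00 − £3200.00) = £288.00 + 13.8% × £420.00 = £345.96
Difference: |£449.93 − £345.96| = £103.97 (higher under Status A)

£103.97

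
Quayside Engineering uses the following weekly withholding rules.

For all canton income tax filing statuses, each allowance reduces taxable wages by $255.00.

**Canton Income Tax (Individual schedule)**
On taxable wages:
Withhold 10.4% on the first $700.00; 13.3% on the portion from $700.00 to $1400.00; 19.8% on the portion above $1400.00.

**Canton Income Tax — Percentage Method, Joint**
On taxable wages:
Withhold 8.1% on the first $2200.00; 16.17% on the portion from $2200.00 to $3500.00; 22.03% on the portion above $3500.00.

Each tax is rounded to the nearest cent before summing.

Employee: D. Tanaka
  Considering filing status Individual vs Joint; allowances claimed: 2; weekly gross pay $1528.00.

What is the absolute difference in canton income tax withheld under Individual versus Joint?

Canton Income Tax (Individual): taxable = $1528.00 − 2×$255.00 = $1018.00
  $72.80 + 13.3% × ($1018.00 − $700.00) = $72.80 + 13.3% × $318.00 = $115.09
Canton Income Tax (Joint): taxable = $1528.00 − 2×$255.00 = $1018.00
  8.1% × $1018.00 = $82.46
Difference: |$115.09 − $82.46| = $32.63 (higher under Individual)

$32.63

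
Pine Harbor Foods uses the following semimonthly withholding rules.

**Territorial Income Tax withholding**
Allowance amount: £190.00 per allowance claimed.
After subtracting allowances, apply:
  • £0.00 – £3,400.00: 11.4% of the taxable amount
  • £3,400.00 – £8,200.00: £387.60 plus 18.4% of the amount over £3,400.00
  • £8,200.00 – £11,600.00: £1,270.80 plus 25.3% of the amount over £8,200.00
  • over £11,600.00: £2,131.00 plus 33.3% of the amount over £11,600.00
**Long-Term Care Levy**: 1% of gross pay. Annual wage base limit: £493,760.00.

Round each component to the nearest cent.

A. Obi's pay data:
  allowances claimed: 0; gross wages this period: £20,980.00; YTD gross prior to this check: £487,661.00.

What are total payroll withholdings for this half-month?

£5,315.53

Territorial Income Tax: taxable = £20,980.00
  £2,131.00 + 33.3% × (£20,980.00 − £11,600.00) = £2,131.00 + 33.3% × £9,380.00 = £5,254.54
Long-Term Care Levy: cap £493,760.00 − YTD £487,661.00 = £6,099.00 subject; 1% × £6,099.00 = £60.99
Total: £5,254.54 + £60.99 = £5,315.53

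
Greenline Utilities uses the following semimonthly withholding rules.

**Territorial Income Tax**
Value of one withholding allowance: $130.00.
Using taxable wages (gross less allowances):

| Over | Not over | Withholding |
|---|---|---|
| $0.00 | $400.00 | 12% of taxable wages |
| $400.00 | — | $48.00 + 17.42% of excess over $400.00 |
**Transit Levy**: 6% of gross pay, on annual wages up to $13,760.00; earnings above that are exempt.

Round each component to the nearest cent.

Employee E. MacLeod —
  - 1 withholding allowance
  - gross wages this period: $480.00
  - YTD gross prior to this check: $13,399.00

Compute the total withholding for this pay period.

$63.66

Territorial Income Tax: taxable = $480.00 − 1×$130.00 = $350.00
  12% × $350.00 = $42.00
Transit Levy: cap $13,760.00 − YTD $13,399.00 = $361.00 subject; 6% × $361.00 = $21.66
Total: $42.00 + $21.66 = $63.66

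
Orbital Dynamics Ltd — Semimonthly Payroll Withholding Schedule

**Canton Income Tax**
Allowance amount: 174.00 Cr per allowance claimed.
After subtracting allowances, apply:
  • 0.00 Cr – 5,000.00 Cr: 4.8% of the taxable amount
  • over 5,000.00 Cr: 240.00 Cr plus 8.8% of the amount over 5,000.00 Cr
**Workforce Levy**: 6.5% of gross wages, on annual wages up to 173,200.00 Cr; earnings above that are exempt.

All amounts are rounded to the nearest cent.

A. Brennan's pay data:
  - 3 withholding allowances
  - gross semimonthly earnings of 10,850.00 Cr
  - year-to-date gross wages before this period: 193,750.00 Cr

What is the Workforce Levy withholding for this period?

0.00 Cr

Workforce Levy: YTD 193,750.00 Cr ≥ cap 173,200.00 Cr → 0.00 Cr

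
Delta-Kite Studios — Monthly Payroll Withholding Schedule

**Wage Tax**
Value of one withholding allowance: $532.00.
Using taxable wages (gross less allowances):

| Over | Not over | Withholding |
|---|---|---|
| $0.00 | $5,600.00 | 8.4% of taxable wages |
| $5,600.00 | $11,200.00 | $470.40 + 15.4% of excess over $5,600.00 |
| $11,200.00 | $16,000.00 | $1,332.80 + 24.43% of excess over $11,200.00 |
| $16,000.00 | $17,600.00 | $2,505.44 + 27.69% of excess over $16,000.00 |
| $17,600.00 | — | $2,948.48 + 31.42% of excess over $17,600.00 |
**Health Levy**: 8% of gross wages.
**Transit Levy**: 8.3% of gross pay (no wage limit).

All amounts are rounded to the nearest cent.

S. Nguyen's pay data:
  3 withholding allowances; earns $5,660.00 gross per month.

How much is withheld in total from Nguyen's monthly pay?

Wage Tax: taxable = $5,660.00 − 3×$532.00 = $4,064.00
  8.4% × $4,064.00 = $341.38
Health Levy: 8% × $5,660.00 = $452.80
Transit Levy: 8.3% × $5,660.00 = $469.78
Total: $341.38 + $452.80 + $469.78 = $1,263.96

$1,263.96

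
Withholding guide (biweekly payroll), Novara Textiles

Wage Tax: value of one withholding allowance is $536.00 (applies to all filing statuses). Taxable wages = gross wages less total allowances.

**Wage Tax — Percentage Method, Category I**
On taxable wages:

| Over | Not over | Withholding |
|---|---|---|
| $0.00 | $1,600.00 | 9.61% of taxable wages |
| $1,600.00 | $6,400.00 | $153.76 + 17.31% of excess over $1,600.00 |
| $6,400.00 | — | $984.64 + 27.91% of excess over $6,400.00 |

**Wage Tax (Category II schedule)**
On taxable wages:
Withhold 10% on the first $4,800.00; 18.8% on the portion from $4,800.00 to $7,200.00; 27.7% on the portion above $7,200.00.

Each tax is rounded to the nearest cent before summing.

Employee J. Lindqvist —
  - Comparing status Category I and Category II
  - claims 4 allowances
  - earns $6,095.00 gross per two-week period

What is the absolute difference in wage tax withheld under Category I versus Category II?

$165.62

Wage Tax (Category I): taxable = $6,095.00 − 4×$536.00 = $3,951.00
  $153.76 + 17.31% × ($3,951.00 − $1,600.00) = $153.76 + 17.31% × $2,351.00 = $560.72
Wage Tax (Category II): taxable = $6,095.00 − 4×$536.00 = $3,951.00
  10% × $3,951.00 = $395.10
Difference: |$560.72 − $395.10| = $165.62 (higher under Category I)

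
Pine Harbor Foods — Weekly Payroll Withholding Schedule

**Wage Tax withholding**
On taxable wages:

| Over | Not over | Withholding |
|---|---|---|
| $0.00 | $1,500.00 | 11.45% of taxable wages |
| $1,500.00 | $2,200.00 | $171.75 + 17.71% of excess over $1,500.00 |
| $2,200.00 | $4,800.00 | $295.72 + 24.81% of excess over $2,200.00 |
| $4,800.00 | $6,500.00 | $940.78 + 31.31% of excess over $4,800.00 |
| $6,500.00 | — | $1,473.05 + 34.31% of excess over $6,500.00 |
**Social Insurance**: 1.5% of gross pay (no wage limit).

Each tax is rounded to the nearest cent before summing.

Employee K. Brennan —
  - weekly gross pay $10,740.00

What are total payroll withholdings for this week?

$3,088.89

Wage Tax: taxable = $10,740.00
  $1,473.05 + 34.31% × ($10,740.00 − $6,500.00) = $1,473.05 + 34.31% × $4,240.00 = $2,927.79
Social Insurance: 1.5% × $10,740.00 = $161.10
Total: $2,927.79 + $161.10 = $3,088.89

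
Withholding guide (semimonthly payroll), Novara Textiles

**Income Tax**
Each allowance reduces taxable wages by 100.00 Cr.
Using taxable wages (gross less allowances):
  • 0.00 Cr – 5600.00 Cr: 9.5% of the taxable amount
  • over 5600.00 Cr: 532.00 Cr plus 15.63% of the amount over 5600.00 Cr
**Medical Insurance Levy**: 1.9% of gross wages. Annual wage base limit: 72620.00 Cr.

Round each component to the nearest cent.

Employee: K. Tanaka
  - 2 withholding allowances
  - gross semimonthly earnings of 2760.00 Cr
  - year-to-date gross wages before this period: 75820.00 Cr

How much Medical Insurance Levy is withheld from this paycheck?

0.00 Cr

Medical Insurance Levy: YTD 75820.00 Cr ≥ cap 72620.00 Cr → 0.00 Cr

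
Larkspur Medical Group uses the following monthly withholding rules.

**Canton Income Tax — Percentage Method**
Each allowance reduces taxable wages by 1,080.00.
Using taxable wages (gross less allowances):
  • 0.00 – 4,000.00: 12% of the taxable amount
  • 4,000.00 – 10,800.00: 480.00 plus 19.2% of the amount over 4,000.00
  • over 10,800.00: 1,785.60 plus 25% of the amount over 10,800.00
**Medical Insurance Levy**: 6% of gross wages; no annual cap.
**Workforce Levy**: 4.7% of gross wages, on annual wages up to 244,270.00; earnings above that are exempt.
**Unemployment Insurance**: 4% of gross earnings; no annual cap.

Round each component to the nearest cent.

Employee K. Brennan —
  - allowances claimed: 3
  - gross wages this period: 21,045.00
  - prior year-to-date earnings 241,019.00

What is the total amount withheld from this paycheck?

5,794.15

Canton Income Tax: taxable = 21,045.00 − 3×1,080.00 = 17,805.00
  1,785.60 + 25% × (17,805.00 − 10,800.00) = 1,785.60 + 25% × 7,005.00 = 3,536.85
Medical Insurance Levy: 6% × 21,045.00 = 1,262.70
Workforce Levy: cap 244,270.00 − YTD 241,019.00 = 3,251.00 subject; 4.7% × 3,251.00 = 152.80
Unemployment Insurance: 4% × 21,045.00 = 841.80
Total: 3,536.85 + 1,262.70 + 152.80 + 841.80 = 5,794.15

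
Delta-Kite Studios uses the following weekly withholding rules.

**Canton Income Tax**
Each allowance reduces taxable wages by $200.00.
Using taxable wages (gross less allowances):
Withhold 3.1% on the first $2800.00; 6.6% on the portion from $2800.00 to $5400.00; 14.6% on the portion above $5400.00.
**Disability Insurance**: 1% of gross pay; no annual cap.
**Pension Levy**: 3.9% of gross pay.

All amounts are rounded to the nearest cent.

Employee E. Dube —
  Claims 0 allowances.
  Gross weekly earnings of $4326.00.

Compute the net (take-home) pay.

Canton Income Tax: taxable = $4326.00
  $86.80 + 6.6% × ($4326.00 − $2800.00) = $86.80 + 6.6% × $1526.00 = $187.52
Disability Insurance: 1% × $4326.00 = $43.26
Pension Levy: 3.9% × $4326.00 = $168.71
Total withheld: $187.52 + $43.26 + $168.71 = $399.49
Net pay: $4326.00 − $399.49 = $3926.51

$3926.51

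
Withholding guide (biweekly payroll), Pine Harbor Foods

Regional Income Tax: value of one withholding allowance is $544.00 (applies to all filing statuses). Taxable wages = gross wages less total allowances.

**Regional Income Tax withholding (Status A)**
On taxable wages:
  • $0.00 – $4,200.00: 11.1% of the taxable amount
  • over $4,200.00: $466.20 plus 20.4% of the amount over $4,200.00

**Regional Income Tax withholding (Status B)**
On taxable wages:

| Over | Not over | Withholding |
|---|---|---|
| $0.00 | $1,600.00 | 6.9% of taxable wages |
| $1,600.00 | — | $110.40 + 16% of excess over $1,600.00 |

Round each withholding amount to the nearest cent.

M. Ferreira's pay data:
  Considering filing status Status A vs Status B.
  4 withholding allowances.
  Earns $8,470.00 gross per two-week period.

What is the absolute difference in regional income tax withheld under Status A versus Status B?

$31.94

Regional Income Tax (Status A): taxable = $8,470.00 − 4×$544.00 = $6,294.00
  $466.20 + 20.4% × ($6,294.00 − $4,200.00) = $466.20 + 20.4% × $2,094.00 = $893.38
Regional Income Tax (Status B): taxable = $8,470.00 − 4×$544.00 = $6,294.00
  $110.40 + 16% × ($6,294.00 − $1,600.00) = $110.40 + 16% × $4,694.00 = $861.44
Difference: |$893.38 − $861.44| = $31.94 (higher under Status A)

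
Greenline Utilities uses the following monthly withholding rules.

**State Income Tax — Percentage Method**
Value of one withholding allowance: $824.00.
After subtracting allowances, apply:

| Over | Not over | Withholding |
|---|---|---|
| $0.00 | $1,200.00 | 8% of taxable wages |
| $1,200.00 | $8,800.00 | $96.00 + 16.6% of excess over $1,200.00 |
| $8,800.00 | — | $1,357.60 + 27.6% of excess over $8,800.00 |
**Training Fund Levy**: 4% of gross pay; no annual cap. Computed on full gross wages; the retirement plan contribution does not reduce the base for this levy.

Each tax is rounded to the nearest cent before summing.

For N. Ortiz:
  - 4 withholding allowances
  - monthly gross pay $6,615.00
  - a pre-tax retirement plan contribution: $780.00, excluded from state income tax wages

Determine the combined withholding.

$582.87

State Income Tax: taxable = $6,615.00 − $780.00 − 4×$824.00 = $2,539.00
  $96.00 + 16.6% × ($2,539.00 − $1,200.00) = $96.00 + 16.6% × $1,339.00 = $318.27
Training Fund Levy: 4% × $6,615.00 = $264.60
Total: $318.27 + $264.60 = $582.87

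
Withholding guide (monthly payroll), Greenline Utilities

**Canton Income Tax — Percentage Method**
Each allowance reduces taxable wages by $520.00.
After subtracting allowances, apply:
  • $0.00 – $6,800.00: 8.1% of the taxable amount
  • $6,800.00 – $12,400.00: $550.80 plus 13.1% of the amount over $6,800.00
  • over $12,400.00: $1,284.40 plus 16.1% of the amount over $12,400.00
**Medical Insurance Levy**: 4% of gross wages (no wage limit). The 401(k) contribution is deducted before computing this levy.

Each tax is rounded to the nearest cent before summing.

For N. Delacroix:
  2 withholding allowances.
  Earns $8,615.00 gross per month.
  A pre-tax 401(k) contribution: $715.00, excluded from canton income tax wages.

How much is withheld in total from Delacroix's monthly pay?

Canton Income Tax: taxable = $8,615.00 − $715.00 − 2×$520.00 = $6,860.00
  $550.80 + 13.1% × ($6,860.00 − $6,800.00) = $550.80 + 13.1% × $60.00 = $558.66
Medical Insurance Levy: 4% × $7,900.00 = $316.00
Total: $558.66 + $316.00 = $874.66

$874.66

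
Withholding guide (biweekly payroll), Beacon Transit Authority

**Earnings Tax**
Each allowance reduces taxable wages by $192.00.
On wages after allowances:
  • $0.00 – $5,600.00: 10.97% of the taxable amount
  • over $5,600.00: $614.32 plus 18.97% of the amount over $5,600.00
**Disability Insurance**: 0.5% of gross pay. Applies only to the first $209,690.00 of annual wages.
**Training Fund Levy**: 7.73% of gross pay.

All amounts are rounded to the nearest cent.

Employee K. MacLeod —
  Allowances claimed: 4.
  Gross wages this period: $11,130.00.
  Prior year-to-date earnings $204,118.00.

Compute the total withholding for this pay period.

Earnings Tax: taxable = $11,130.00 − 4×$192.00 = $10,362.00
  $614.32 + 18.97% × ($10,362.00 − $5,600.00) = $614.32 + 18.97% × $4,762.00 = $1,517.67
Disability Insurance: cap $209,690.00 − YTD $204,118.00 = $5,572.00 subject; 0.5% × $5,572.00 = $27.86
Training Fund Levy: 7.73% × $11,130.00 = $860.35
Total: $1,517.67 + $27.86 + $860.35 = $2,405.88

$2,405.88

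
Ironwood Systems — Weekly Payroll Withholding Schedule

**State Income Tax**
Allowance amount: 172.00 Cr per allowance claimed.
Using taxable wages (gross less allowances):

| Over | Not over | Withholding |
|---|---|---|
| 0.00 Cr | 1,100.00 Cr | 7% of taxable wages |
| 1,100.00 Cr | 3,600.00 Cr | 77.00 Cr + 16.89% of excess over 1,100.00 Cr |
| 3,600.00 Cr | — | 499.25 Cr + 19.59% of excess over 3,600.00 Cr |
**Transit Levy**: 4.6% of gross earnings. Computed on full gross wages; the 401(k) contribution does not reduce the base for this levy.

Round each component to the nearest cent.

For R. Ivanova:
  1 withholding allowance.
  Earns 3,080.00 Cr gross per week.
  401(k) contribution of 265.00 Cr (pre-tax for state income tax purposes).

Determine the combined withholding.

State Income Tax: taxable = 3,080.00 Cr − 265.00 Cr − 1×172.00 Cr = 2,643.00 Cr
  77.00 Cr + 16.89% × (2,643.00 Cr − 1,100.00 Cr) = 77.00 Cr + 16.89% × 1,543.00 Cr = 337.61 Cr
Transit Levy: 4.6% × 3,080.00 Cr = 141.68 Cr
Total: 337.61 Cr + 141.68 Cr = 479.29 Cr

479.29 Cr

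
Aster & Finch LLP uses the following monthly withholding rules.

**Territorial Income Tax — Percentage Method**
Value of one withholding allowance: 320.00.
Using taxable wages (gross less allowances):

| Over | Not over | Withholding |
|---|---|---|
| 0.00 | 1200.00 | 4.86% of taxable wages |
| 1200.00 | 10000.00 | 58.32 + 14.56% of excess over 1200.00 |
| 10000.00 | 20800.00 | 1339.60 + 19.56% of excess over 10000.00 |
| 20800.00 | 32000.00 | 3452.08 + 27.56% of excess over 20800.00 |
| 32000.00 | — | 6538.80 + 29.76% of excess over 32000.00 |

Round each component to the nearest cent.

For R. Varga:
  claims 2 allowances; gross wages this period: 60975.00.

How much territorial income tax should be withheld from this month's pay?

Territorial Income Tax: taxable = 60975.00 − 2×320.00 = 60335.00
  6538.80 + 29.76% × (60335.00 − 32000.00) = 6538.80 + 29.76% × 28335.00 = 14971.30

14971.30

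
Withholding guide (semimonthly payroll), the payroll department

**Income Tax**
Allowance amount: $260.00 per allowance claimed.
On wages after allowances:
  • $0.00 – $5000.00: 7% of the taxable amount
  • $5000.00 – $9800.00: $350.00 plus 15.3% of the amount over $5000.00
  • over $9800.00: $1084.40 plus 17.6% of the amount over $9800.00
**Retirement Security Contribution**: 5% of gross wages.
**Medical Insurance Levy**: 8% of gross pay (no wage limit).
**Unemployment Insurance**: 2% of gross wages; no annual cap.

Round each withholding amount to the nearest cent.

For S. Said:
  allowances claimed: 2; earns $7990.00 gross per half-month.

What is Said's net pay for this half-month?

$6063.59

Income Tax: taxable = $7990.00 − 2×$260.00 = $7470.00
  $350.00 + 15.3% × ($7470.00 − $5000.00) = $350.00 + 15.3% × $2470.00 = $727.91
Retirement Security Contribution: 5% × $7990.00 = $399.50
Medical Insurance Levy: 8% × $7990.00 = $639.20
Unemployment Insurance: 2% × $7990.00 = $159.80
Total withheld: $727.91 + $399.50 + $639.20 + $159.80 = $1926.41
Net pay: $7990.00 − $1926.41 = $6063.59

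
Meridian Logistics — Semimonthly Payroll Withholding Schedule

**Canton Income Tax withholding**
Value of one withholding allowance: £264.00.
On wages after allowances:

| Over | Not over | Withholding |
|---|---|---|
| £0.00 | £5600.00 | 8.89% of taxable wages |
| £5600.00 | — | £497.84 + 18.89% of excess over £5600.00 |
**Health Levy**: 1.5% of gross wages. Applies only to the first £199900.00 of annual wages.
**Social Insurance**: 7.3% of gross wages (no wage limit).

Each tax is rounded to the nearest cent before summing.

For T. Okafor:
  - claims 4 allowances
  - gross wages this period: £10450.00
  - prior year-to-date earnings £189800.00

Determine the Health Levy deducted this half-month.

£151.50

Health Levy: cap £199900.00 − YTD £189800.00 = £10100.00 subject; 1.5% × £10100.00 = £151.50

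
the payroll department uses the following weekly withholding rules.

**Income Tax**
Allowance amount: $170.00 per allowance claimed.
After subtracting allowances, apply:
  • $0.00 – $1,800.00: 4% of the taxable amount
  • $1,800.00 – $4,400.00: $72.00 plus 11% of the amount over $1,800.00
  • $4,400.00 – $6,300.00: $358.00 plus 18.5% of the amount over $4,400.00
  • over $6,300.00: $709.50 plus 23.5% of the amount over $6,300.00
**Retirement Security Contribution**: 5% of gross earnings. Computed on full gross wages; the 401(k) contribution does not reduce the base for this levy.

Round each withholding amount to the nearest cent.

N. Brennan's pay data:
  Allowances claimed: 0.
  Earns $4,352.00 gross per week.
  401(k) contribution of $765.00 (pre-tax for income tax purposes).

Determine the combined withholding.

$486.17

Income Tax: taxable = $4,352.00 − $765.00 = $3,587.00
  $72.00 + 11% × ($3,587.00 − $1,800.00) = $72.00 + 11% × $1,787.00 = $268.57
Retirement Security Contribution: 5% × $4,352.00 = $217.60
Total: $268.57 + $217.60 = $486.17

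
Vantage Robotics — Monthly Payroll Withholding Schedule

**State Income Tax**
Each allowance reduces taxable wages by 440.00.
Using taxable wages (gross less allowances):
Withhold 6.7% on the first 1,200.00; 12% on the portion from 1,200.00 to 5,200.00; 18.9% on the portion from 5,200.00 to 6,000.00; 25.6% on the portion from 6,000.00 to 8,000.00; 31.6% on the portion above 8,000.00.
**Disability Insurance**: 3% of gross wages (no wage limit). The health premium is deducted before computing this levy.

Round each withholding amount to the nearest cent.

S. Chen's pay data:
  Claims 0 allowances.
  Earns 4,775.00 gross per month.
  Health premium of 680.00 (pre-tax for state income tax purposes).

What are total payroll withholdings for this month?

State Income Tax: taxable = 4,775.00 − 680.00 = 4,095.00
  80.40 + 12% × (4,095.00 − 1,200.00) = 80.40 + 12% × 2,895.00 = 427.80
Disability Insurance: 3% × 4,095.00 = 122.85
Total: 427.80 + 122.85 = 550.65

550.65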